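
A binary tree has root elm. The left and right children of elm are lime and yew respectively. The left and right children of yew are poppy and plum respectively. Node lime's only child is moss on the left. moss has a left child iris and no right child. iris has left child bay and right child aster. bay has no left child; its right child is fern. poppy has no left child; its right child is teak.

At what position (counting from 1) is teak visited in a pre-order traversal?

Pre-order visits the node, then its left subtree, then its right subtree.
Visit elm.
At elm: go left to lime.
  Visit lime.
  At lime: go left to moss.
    Visit moss.
    At moss: go left to iris.
      Visit iris.
      At iris: go left to bay.
        Visit bay.
        At bay: no left child.
        At bay: go right to fern.
          fern is a leaf — visit fern.
      At iris: go right to aster.
        aster is a leaf — visit aster.
    At moss: no right child.
  At lime: no right child.
At elm: go right to yew.
  Visit yew.
  At yew: go left to poppy.
    Visit poppy.
    At poppy: no left child.
    At poppy: go right to teak.
      teak is a leaf — visit teak.
  At yew: go right to plum.
    plum is a leaf — visit plum.
Full pre-order sequence: elm, lime, moss, iris, bay, fern, aster, yew, poppy, teak, plum.

10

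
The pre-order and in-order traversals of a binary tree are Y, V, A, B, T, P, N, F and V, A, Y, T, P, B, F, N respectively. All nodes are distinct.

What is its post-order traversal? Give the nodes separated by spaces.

A V P T F N B Y

The first element of pre-order is the root; it splits in-order into left and right subtrees.
Root Y: left subtree has 2 nodes {V, A}, right has 5 {T, P, B, F, N}.
  Root V: left subtree has 0 nodes { }, right has 1 {A}.
  Root B: left subtree has 2 nodes {T, P}, right has 2 {F, N}.
    Root T: left subtree has 0 nodes { }, right has 1 {P}.
    Root N: left subtree has 1 node {F}, right has 0 { }.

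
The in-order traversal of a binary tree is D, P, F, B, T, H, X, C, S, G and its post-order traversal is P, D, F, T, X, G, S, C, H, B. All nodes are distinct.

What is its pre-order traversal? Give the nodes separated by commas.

B, F, D, P, H, T, C, X, S, G

The last element of post-order is the root; it splits in-order into left and right subtrees.
Root B: left subtree has 3 nodes {D, P, F}, right has 6 {T, H, X, C, S, G}.
  Root F: left subtree has 2 nodes {D, P}, right has 0 { }.
    Root D: left subtree has 0 nodes { }, right has 1 {P}.
  Root H: left subtree has 1 node {T}, right has 4 {X, C, S, G}.
    Root C: left subtree has 1 node {X}, right has 2 {S, G}.
      Root S: left subtree has 0 nodes { }, right has 1 {G}.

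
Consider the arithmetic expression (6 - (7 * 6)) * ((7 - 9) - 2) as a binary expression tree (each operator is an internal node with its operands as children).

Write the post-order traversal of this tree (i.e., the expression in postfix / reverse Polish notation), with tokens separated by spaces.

Post-order on an expression tree gives postfix notation: for each operator, emit left operand, right operand, then the operator.

6 7 6 * - 7 9 - 2 - *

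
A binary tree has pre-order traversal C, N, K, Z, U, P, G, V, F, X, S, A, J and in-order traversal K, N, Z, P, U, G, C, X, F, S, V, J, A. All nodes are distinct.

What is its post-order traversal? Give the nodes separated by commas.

K, P, G, U, Z, N, X, S, F, J, A, V, C

The first element of pre-order is the root; it splits in-order into left and right subtrees.
Root C: left subtree has 6 nodes {K, N, Z, P, U, G}, right has 6 {X, F, S, V, J, A}.
  Root N: left subtree has 1 node {K}, right has 4 {Z, P, U, G}.
    Root Z: left subtree has 0 nodes { }, right has 3 {P, U, G}.
      Root U: left subtree has 1 node {P}, right has 1 {G}.
  Root V: left subtree has 3 nodes {X, F, S}, right has 2 {J, A}.
    Root F: left subtree has 1 node {X}, right has 1 {S}.
    Root A: left subtree has 1 node {J}, right has 0 { }.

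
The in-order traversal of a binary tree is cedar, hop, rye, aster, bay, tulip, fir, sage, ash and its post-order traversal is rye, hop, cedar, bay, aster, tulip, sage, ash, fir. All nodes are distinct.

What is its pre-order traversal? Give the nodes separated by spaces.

The last element of post-order is the root; it splits in-order into left and right subtrees.
Root fir: left subtree has 6 nodes {cedar, hop, rye, aster, bay, tulip}, right has 2 {sage, ash}.
  Root tulip: left subtree has 5 nodes {cedar, hop, rye, aster, bay}, right has 0 { }.
    Root aster: left subtree has 3 nodes {cedar, hop, rye}, right has 1 {bay}.
      Root cedar: left subtree has 0 nodes { }, right has 2 {hop, rye}.
        Root hop: left subtree has 0 nodes { }, right has 1 {rye}.
  Root ash: left subtree has 1 node {sage}, right has 0 { }.

fir tulip aster cedar hop rye bay ash sage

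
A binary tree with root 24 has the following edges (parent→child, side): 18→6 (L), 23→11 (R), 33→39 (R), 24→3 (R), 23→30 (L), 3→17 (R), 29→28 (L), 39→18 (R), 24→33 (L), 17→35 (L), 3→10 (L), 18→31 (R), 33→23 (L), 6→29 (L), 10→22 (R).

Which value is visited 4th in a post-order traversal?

28

Post-order visits the left subtree, then the right subtree, then the node.
At 24: go left to 33.
  At 33: go left to 23.
    At 23: go left to 30.
      30 is a leaf — visit 30.
    At 23: go right to 11.
      11 is a leaf — visit 11.
    Visit 23.
  At 33: go right to 39.
    At 39: no left child.
    At 39: go right to 18.
      At 18: go left to 6.
        At 6: go left to 29.
          At 29: go left to 28.
            28 is a leaf — visit 28.
          At 29: no right child.
          Visit 29.
        At 6: no right child.
        Visit 6.
      At 18: go right to 31.
        31 is a leaf — visit 31.
      Visit 18.
    Visit 39.
  Visit 33.
At 24: go right to 3.
  At 3: go left to 10.
    At 10: no left child.
    At 10: go right to 22.
      22 is a leaf — visit 22.
    Visit 10.
  At 3: go right to 17.
    At 17: go left to 35.
      35 is a leaf — visit 35.
    At 17: no right child.
    Visit 17.
  Visit 3.
Visit 24.
Full post-order sequence: 30, 11, 23, 28, 29, 6, 31, 18, 39, 33, 22, 10, 35, 17, 3, 24.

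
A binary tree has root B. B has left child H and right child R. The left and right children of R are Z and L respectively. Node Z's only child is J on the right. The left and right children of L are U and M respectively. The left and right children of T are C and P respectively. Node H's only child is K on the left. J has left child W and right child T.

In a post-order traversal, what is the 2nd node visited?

H

Post-order visits the left subtree, then the right subtree, then the node.
At B: go left to H.
  At H: go left to K.
    K is a leaf — visit K.
  At H: no right child.
  Visit H.
At B: go right to R.
  At R: go left to Z.
    At Z: no left child.
    At Z: go right to J.
      At J: go left to W.
        W is a leaf — visit W.
      At J: go right to T.
        At T: go left to C.
          C is a leaf — visit C.
        At T: go right to P.
          P is a leaf — visit P.
        Visit T.
      Visit J.
    Visit Z.
  At R: go right to L.
    At L: go left to U.
      U is a leaf — visit U.
    At L: go right to M.
      M is a leaf — visit M.
    Visit L.
  Visit R.
Visit B.
Full post-order sequence: K, H, W, C, P, T, J, Z, U, M, L, R, B.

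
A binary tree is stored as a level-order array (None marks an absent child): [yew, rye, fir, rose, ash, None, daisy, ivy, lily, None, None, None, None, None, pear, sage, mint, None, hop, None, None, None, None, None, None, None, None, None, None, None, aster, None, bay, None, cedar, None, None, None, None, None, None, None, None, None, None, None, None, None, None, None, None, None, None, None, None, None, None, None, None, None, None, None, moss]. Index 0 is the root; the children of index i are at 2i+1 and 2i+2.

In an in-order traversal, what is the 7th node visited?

lily

In-order visits the left subtree, then the node, then the right subtree.
At yew: go left to rye.
  At rye: go left to rose.
    At rose: go left to ivy.
      At ivy: go left to sage.
        At sage: no left child.
        Visit sage.
        At sage: go right to bay.
          bay is a leaf — visit bay.
      Visit ivy.
      At ivy: go right to mint.
        At mint: no left child.
        Visit mint.
        At mint: go right to cedar.
          cedar is a leaf — visit cedar.
    Visit rose.
    At rose: go right to lily.
      At lily: no left child.
      Visit lily.
      At lily: go right to hop.
        hop is a leaf — visit hop.
  Visit rye.
  At rye: go right to ash.
    ash is a leaf — visit ash.
Visit yew.
At yew: go right to fir.
  At fir: no left child.
  Visit fir.
  At fir: go right to daisy.
    At daisy: no left child.
    Visit daisy.
    At daisy: go right to pear.
      At pear: no left child.
      Visit pear.
      At pear: go right to aster.
        At aster: no left child.
        Visit aster.
        At aster: go right to moss.
          moss is a leaf — visit moss.
Full in-order sequence: sage, bay, ivy, mint, cedar, rose, lily, hop, rye, ash, yew, fir, daisy, pear, aster, moss.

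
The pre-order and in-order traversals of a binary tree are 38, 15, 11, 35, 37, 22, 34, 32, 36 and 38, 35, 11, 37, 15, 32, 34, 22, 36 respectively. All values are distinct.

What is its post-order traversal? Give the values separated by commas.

The first element of pre-order is the root; it splits in-order into left and right subtrees.
Root 38: left subtree has 0 nodes { }, right has 8 {35, 11, 37, 15, 32, 34, 22, 36}.
  Root 15: left subtree has 3 nodes {35, 11, 37}, right has 4 {32, 34, 22, 36}.
    Root 11: left subtree has 1 node {35}, right has 1 {37}.
    Root 22: left subtree has 2 nodes {32, 34}, right has 1 {36}.
      Root 34: left subtree has 1 node {32}, right has 0 { }.

35, 37, 11, 32, 34, 36, 22, 15, 38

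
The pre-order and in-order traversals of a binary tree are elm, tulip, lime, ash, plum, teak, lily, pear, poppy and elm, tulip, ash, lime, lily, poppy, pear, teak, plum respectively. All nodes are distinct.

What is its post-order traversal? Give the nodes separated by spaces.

ash poppy pear lily teak plum lime tulip elm

The first element of pre-order is the root; it splits in-order into left and right subtrees.
Root elm: left subtree has 0 nodes { }, right has 8 {tulip, ash, lime, lily, poppy, pear, teak, plum}.
  Root tulip: left subtree has 0 nodes { }, right has 7 {ash, lime, lily, poppy, pear, teak, plum}.
    Root lime: left subtree has 1 node {ash}, right has 5 {lily, poppy, pear, teak, plum}.
      Root plum: left subtree has 4 nodes {lily, poppy, pear, teak}, right has 0 { }.
        Root teak: left subtree has 3 nodes {lily, poppy, pear}, right has 0 { }.
          Root lily: left subtree has 0 nodes { }, right has 2 {poppy, pear}.
            Root pear: left subtree has 1 node {poppy}, right has 0 { }.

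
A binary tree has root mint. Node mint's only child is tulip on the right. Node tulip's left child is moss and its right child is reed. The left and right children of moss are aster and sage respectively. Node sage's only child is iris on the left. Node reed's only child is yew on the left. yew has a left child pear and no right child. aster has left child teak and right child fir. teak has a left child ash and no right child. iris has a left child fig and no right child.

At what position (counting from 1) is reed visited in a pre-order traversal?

Pre-order visits the node, then its left subtree, then its right subtree.
Visit mint.
At mint: no left child.
At mint: go right to tulip.
  Visit tulip.
  At tulip: go left to moss.
    Visit moss.
    At moss: go left to aster.
      Visit aster.
      At aster: go left to teak.
        Visit teak.
        At teak: go left to ash.
          ash is a leaf — visit ash.
        At teak: no right child.
      At aster: go right to fir.
        fir is a leaf — visit fir.
    At moss: go right to sage.
      Visit sage.
      At sage: go left to iris.
        Visit iris.
        At iris: go left to fig.
          fig is a leaf — visit fig.
        At iris: no right child.
      At sage: no right child.
  At tulip: go right to reed.
    Visit reed.
    At reed: go left to yew.
      Visit yew.
      At yew: go left to pear.
        pear is a leaf — visit pear.
      At yew: no right child.
    At reed: no right child.
Full pre-order sequence: mint, tulip, moss, aster, teak, ash, fir, sage, iris, fig, reed, yew, pear.

11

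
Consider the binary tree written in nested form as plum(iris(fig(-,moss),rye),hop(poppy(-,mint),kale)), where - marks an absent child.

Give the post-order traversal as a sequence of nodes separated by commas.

moss, fig, rye, iris, mint, poppy, kale, hop, plum

Post-order visits the left subtree, then the right subtree, then the node.
At plum: go left to iris.
  At iris: go left to fig.
    At fig: no left child.
    At fig: go right to moss.
      moss is a leaf — visit moss.
    Visit fig.
  At iris: go right to rye.
    rye is a leaf — visit rye.
  Visit iris.
At plum: go right to hop.
  At hop: go left to poppy.
    At poppy: no left child.
    At poppy: go right to mint.
      mint is a leaf — visit mint.
    Visit poppy.
  At hop: go right to kale.
    kale is a leaf — visit kale.
  Visit hop.
Visit plum.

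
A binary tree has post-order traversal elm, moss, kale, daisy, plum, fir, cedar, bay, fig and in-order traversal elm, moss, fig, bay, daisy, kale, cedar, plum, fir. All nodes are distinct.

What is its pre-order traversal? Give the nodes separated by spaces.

fig moss elm bay cedar daisy kale fir plum

The last element of post-order is the root; it splits in-order into left and right subtrees.
Root fig: left subtree has 2 nodes {elm, moss}, right has 6 {bay, daisy, kale, cedar, plum, fir}.
  Root moss: left subtree has 1 node {elm}, right has 0 { }.
  Root bay: left subtree has 0 nodes { }, right has 5 {daisy, kale, cedar, plum, fir}.
    Root cedar: left subtree has 2 nodes {daisy, kale}, right has 2 {plum, fir}.
      Root daisy: left subtree has 0 nodes { }, right has 1 {kale}.
      Root fir: left subtree has 1 node {plum}, right has 0 { }.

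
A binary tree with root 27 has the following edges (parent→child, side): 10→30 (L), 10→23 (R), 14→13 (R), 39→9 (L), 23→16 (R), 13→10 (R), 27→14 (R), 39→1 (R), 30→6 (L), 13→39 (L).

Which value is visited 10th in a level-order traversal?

6

Level-order visits nodes level by level from the root, left to right within each level.
Level 0: 27
Level 1: 14
Level 2: 13
Level 3: 39, 10
Level 4: 9, 1, 30, 23
Level 5: 6, 16
Full level-order sequence: 27, 14, 13, 39, 10, 9, 1, 30, 23, 6, 16.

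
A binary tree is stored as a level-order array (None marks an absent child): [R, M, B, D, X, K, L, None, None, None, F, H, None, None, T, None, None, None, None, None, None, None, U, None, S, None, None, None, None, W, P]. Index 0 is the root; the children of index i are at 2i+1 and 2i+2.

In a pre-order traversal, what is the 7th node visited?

B

Pre-order visits the node, then its left subtree, then its right subtree.
Visit R.
At R: go left to M.
  Visit M.
  At M: go left to D.
    D is a leaf — visit D.
  At M: go right to X.
    Visit X.
    At X: no left child.
    At X: go right to F.
      Visit F.
      At F: no left child.
      At F: go right to U.
        U is a leaf — visit U.
At R: go right to B.
  Visit B.
  At B: go left to K.
    Visit K.
    At K: go left to H.
      Visit H.
      At H: no left child.
      At H: go right to S.
        S is a leaf — visit S.
    At K: no right child.
  At B: go right to L.
    Visit L.
    At L: no left child.
    At L: go right to T.
      Visit T.
      At T: go left to W.
        W is a leaf — visit W.
      At T: go right to P.
        P is a leaf — visit P.
Full pre-order sequence: R, M, D, X, F, U, B, K, H, S, L, T, W, P.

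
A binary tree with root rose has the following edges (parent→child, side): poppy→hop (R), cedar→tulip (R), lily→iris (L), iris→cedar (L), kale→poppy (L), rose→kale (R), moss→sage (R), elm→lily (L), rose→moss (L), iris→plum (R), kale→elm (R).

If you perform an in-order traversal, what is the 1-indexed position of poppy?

In-order visits the left subtree, then the node, then the right subtree.
At rose: go left to moss.
  At moss: no left child.
  Visit moss.
  At moss: go right to sage.
    sage is a leaf — visit sage.
Visit rose.
At rose: go right to kale.
  At kale: go left to poppy.
    At poppy: no left child.
    Visit poppy.
    At poppy: go right to hop.
      hop is a leaf — visit hop.
  Visit kale.
  At kale: go right to elm.
    At elm: go left to lily.
      At lily: go left to iris.
        At iris: go left to cedar.
          At cedar: no left child.
          Visit cedar.
          At cedar: go right to tulip.
            tulip is a leaf — visit tulip.
        Visit iris.
        At iris: go right to plum.
          plum is a leaf — visit plum.
      Visit lily.
      At lily: no right child.
    Visit elm.
    At elm: no right child.
Full in-order sequence: moss, sage, rose, poppy, hop, kale, cedar, tulip, iris, plum, lily, elm.

4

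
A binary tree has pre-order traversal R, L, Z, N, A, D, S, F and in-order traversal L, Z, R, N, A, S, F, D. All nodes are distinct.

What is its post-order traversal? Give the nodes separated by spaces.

The first element of pre-order is the root; it splits in-order into left and right subtrees.
Root R: left subtree has 2 nodes {L, Z}, right has 5 {N, A, S, F, D}.
  Root L: left subtree has 0 nodes { }, right has 1 {Z}.
  Root N: left subtree has 0 nodes { }, right has 4 {A, S, F, D}.
    Root A: left subtree has 0 nodes { }, right has 3 {S, F, D}.
      Root D: left subtree has 2 nodes {S, F}, right has 0 { }.
        Root S: left subtree has 0 nodes { }, right has 1 {F}.

Z L F S D A N R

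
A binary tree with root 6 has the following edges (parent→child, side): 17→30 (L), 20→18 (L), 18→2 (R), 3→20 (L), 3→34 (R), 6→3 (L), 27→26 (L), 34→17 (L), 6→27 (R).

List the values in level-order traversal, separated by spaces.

Level-order visits nodes level by level from the root, left to right within each level.
Level 0: 6
Level 1: 3, 27
Level 2: 20, 34, 26
Level 3: 18, 17
Level 4: 2, 30

6 3 27 20 34 26 18 17 2 30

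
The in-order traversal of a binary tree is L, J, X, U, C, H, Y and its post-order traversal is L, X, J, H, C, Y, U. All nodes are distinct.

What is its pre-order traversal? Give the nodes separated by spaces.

The last element of post-order is the root; it splits in-order into left and right subtrees.
Root U: left subtree has 3 nodes {L, J, X}, right has 3 {C, H, Y}.
  Root J: left subtree has 1 node {L}, right has 1 {X}.
  Root Y: left subtree has 2 nodes {C, H}, right has 0 { }.
    Root C: left subtree has 0 nodes { }, right has 1 {H}.

U J L X Y C H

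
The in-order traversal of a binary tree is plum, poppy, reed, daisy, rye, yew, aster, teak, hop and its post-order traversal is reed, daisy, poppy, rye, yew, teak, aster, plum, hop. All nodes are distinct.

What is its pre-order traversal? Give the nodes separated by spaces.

The last element of post-order is the root; it splits in-order into left and right subtrees.
Root hop: left subtree has 8 nodes {plum, poppy, reed, daisy, rye, yew, aster, teak}, right has 0 { }.
  Root plum: left subtree has 0 nodes { }, right has 7 {poppy, reed, daisy, rye, yew, aster, teak}.
    Root aster: left subtree has 5 nodes {poppy, reed, daisy, rye, yew}, right has 1 {teak}.
      Root yew: left subtree has 4 nodes {poppy, reed, daisy, rye}, right has 0 { }.
        Root rye: left subtree has 3 nodes {poppy, reed, daisy}, right has 0 { }.
          Root poppy: left subtree has 0 nodes { }, right has 2 {reed, daisy}.
            Root daisy: left subtree has 1 node {reed}, right has 0 { }.

hop plum aster yew rye poppy daisy reed teak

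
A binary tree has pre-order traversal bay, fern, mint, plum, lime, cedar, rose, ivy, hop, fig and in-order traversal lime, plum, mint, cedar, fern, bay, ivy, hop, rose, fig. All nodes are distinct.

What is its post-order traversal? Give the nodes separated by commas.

The first element of pre-order is the root; it splits in-order into left and right subtrees.
Root bay: left subtree has 5 nodes {lime, plum, mint, cedar, fern}, right has 4 {ivy, hop, rose, fig}.
  Root fern: left subtree has 4 nodes {lime, plum, mint, cedar}, right has 0 { }.
    Root mint: left subtree has 2 nodes {lime, plum}, right has 1 {cedar}.
      Root plum: left subtree has 1 node {lime}, right has 0 { }.
  Root rose: left subtree has 2 nodes {ivy, hop}, right has 1 {fig}.
    Root ivy: left subtree has 0 nodes { }, right has 1 {hop}.

lime, plum, cedar, mint, fern, hop, ivy, fig, rose, bay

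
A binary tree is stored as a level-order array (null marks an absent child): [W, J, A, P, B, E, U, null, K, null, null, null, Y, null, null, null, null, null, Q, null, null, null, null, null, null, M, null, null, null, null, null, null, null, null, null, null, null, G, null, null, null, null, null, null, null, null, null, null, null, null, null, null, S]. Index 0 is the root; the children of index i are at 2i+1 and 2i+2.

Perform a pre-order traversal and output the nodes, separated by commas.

W, J, P, K, Q, G, B, A, E, Y, M, S, U

Pre-order visits the node, then its left subtree, then its right subtree.
Visit W.
At W: go left to J.
  Visit J.
  At J: go left to P.
    Visit P.
    At P: no left child.
    At P: go right to K.
      Visit K.
      At K: no left child.
      At K: go right to Q.
        Visit Q.
        At Q: go left to G.
          G is a leaf — visit G.
        At Q: no right child.
  At J: go right to B.
    B is a leaf — visit B.
At W: go right to A.
  Visit A.
  At A: go left to E.
    Visit E.
    At E: no left child.
    At E: go right to Y.
      Visit Y.
      At Y: go left to M.
        Visit M.
        At M: no left child.
        At M: go right to S.
          S is a leaf — visit S.
      At Y: no right child.
  At A: go right to U.
    U is a leaf — visit U.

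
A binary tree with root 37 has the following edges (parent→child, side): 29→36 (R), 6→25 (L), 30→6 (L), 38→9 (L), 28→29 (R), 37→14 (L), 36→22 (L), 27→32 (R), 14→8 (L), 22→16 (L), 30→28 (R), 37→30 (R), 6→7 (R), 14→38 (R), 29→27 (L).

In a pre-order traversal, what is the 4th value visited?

Pre-order visits the node, then its left subtree, then its right subtree.
Visit 37.
At 37: go left to 14.
  Visit 14.
  At 14: go left to 8.
    8 is a leaf — visit 8.
  At 14: go right to 38.
    Visit 38.
    At 38: go left to 9.
      9 is a leaf — visit 9.
    At 38: no right child.
At 37: go right to 30.
  Visit 30.
  At 30: go left to 6.
    Visit 6.
    At 6: go left to 25.
      25 is a leaf — visit 25.
    At 6: go right to 7.
      7 is a leaf — visit 7.
  At 30: go right to 28.
    Visit 28.
    At 28: no left child.
    At 28: go right to 29.
      Visit 29.
      At 29: go left to 27.
        Visit 27.
        At 27: no left child.
        At 27: go right to 32.
          32 is a leaf — visit 32.
      At 29: go right to 36.
        Visit 36.
        At 36: go left to 22.
          Visit 22.
          At 22: go left to 16.
            16 is a leaf — visit 16.
          At 22: no right child.
        At 36: no right child.
Full pre-order sequence: 37, 14, 8, 38, 9, 30, 6, 25, 7, 28, 29, 27, 32, 36, 22, 16.

38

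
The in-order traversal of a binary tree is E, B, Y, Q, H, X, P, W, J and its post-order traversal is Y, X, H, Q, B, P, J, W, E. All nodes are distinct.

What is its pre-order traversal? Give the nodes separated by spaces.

The last element of post-order is the root; it splits in-order into left and right subtrees.
Root E: left subtree has 0 nodes { }, right has 8 {B, Y, Q, H, X, P, W, J}.
  Root W: left subtree has 6 nodes {B, Y, Q, H, X, P}, right has 1 {J}.
    Root P: left subtree has 5 nodes {B, Y, Q, H, X}, right has 0 { }.
      Root B: left subtree has 0 nodes { }, right has 4 {Y, Q, H, X}.
        Root Q: left subtree has 1 node {Y}, right has 2 {H, X}.
          Root H: left subtree has 0 nodes { }, right has 1 {X}.

E W P B Q Y H X J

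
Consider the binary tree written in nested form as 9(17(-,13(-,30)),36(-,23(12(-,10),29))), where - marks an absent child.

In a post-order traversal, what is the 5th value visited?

Post-order visits the left subtree, then the right subtree, then the node.
At 9: go left to 17.
  At 17: no left child.
  At 17: go right to 13.
    At 13: no left child.
    At 13: go right to 30.
      30 is a leaf — visit 30.
    Visit 13.
  Visit 17.
At 9: go right to 36.
  At 36: no left child.
  At 36: go right to 23.
    At 23: go left to 12.
      At 12: no left child.
      At 12: go right to 10.
        10 is a leaf — visit 10.
      Visit 12.
    At 23: go right to 29.
      29 is a leaf — visit 29.
    Visit 23.
  Visit 36.
Visit 9.
Full post-order sequence: 30, 13, 17, 10, 12, 29, 23, 36, 9.

12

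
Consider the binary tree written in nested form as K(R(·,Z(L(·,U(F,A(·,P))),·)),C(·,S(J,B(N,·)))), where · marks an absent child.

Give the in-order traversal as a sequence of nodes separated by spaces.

In-order visits the left subtree, then the node, then the right subtree.
At K: go left to R.
  At R: no left child.
  Visit R.
  At R: go right to Z.
    At Z: go left to L.
      At L: no left child.
      Visit L.
      At L: go right to U.
        At U: go left to F.
          F is a leaf — visit F.
        Visit U.
        At U: go right to A.
          At A: no left child.
          Visit A.
          At A: go right to P.
            P is a leaf — visit P.
    Visit Z.
    At Z: no right child.
Visit K.
At K: go right to C.
  At C: no left child.
  Visit C.
  At C: go right to S.
    At S: go left to J.
      J is a leaf — visit J.
    Visit S.
    At S: go right to B.
      At B: go left to N.
        N is a leaf — visit N.
      Visit B.
      At B: no right child.

R L F U A P Z K C J S N B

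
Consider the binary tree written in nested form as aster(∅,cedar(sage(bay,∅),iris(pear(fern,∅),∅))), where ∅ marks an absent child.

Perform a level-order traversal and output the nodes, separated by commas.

aster, cedar, sage, iris, bay, pear, fern

Level-order visits nodes level by level from the root, left to right within each level.
Level 0: aster
Level 1: cedar
Level 2: sage, iris
Level 3: bay, pear
Level 4: fern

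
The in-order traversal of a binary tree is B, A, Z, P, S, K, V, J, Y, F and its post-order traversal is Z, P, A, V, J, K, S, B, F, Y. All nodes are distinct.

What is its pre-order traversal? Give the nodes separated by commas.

The last element of post-order is the root; it splits in-order into left and right subtrees.
Root Y: left subtree has 8 nodes {B, A, Z, P, S, K, V, J}, right has 1 {F}.
  Root B: left subtree has 0 nodes { }, right has 7 {A, Z, P, S, K, V, J}.
    Root S: left subtree has 3 nodes {A, Z, P}, right has 3 {K, V, J}.
      Root A: left subtree has 0 nodes { }, right has 2 {Z, P}.
        Root P: left subtree has 1 node {Z}, right has 0 { }.
      Root K: left subtree has 0 nodes { }, right has 2 {V, J}.
        Root J: left subtree has 1 node {V}, right has 0 { }.

Y, B, S, A, P, Z, K, J, V, F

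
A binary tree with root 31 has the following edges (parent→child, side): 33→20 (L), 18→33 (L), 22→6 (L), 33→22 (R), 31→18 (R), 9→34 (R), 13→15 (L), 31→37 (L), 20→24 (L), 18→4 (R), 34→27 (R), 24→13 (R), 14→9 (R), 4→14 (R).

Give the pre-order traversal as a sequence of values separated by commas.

31, 37, 18, 33, 20, 24, 13, 15, 22, 6, 4, 14, 9, 34, 27

Pre-order visits the node, then its left subtree, then its right subtree.
Visit 31.
At 31: go left to 37.
  37 is a leaf — visit 37.
At 31: go right to 18.
  Visit 18.
  At 18: go left to 33.
    Visit 33.
    At 33: go left to 20.
      Visit 20.
      At 20: go left to 24.
        Visit 24.
        At 24: no left child.
        At 24: go right to 13.
          Visit 13.
          At 13: go left to 15.
            15 is a leaf — visit 15.
          At 13: no right child.
      At 20: no right child.
    At 33: go right to 22.
      Visit 22.
      At 22: go left to 6.
        6 is a leaf — visit 6.
      At 22: no right child.
  At 18: go right to 4.
    Visit 4.
    At 4: no left child.
    At 4: go right to 14.
      Visit 14.
      At 14: no left child.
      At 14: go right to 9.
        Visit 9.
        At 9: no left child.
        At 9: go right to 34.
          Visit 34.
          At 34: no left child.
          At 34: go right to 27.
            27 is a leaf — visit 27.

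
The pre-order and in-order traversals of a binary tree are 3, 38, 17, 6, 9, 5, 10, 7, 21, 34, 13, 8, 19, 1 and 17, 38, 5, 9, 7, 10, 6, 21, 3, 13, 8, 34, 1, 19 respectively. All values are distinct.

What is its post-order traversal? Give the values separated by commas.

The first element of pre-order is the root; it splits in-order into left and right subtrees.
Root 3: left subtree has 8 nodes {17, 38, 5, 9, 7, 10, 6, 21}, right has 5 {13, 8, 34, 1, 19}.
  Root 38: left subtree has 1 node {17}, right has 6 {5, 9, 7, 10, 6, 21}.
    Root 6: left subtree has 4 nodes {5, 9, 7, 10}, right has 1 {21}.
      Root 9: left subtree has 1 node {5}, right has 2 {7, 10}.
        Root 10: left subtree has 1 node {7}, right has 0 { }.
  Root 34: left subtree has 2 nodes {13, 8}, right has 2 {1, 19}.
    Root 13: left subtree has 0 nodes { }, right has 1 {8}.
    Root 19: left subtree has 1 node {1}, right has 0 { }.

17, 5, 7, 10, 9, 21, 6, 38, 8, 13, 1, 19, 34, 3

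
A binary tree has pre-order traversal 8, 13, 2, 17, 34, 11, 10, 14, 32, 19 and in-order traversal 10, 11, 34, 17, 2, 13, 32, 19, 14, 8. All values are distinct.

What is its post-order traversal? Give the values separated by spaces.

The first element of pre-order is the root; it splits in-order into left and right subtrees.
Root 8: left subtree has 9 nodes {10, 11, 34, 17, 2, 13, 32, 19, 14}, right has 0 { }.
  Root 13: left subtree has 5 nodes {10, 11, 34, 17, 2}, right has 3 {32, 19, 14}.
    Root 2: left subtree has 4 nodes {10, 11, 34, 17}, right has 0 { }.
      Root 17: left subtree has 3 nodes {10, 11, 34}, right has 0 { }.
        Root 34: left subtree has 2 nodes {10, 11}, right has 0 { }.
          Root 11: left subtree has 1 node {10}, right has 0 { }.
    Root 14: left subtree has 2 nodes {32, 19}, right has 0 { }.
      Root 32: left subtree has 0 nodes { }, right has 1 {19}.

10 11 34 17 2 19 32 14 13 8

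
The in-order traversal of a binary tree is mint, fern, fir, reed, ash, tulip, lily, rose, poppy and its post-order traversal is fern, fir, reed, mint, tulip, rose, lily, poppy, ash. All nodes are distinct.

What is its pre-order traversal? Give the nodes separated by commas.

The last element of post-order is the root; it splits in-order into left and right subtrees.
Root ash: left subtree has 4 nodes {mint, fern, fir, reed}, right has 4 {tulip, lily, rose, poppy}.
  Root mint: left subtree has 0 nodes { }, right has 3 {fern, fir, reed}.
    Root reed: left subtree has 2 nodes {fern, fir}, right has 0 { }.
      Root fir: left subtree has 1 node {fern}, right has 0 { }.
  Root poppy: left subtree has 3 nodes {tulip, lily, rose}, right has 0 { }.
    Root lily: left subtree has 1 node {tulip}, right has 1 {rose}.

ash, mint, reed, fir, fern, poppy, lily, tulip, rose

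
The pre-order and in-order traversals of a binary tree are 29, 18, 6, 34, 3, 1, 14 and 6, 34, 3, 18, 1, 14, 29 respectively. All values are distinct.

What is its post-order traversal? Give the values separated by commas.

The first element of pre-order is the root; it splits in-order into left and right subtrees.
Root 29: left subtree has 6 nodes {6, 34, 3, 18, 1, 14}, right has 0 { }.
  Root 18: left subtree has 3 nodes {6, 34, 3}, right has 2 {1, 14}.
    Root 6: left subtree has 0 nodes { }, right has 2 {34, 3}.
      Root 34: left subtree has 0 nodes { }, right has 1 {3}.
    Root 1: left subtree has 0 nodes { }, right has 1 {14}.

3, 34, 6, 14, 1, 18, 29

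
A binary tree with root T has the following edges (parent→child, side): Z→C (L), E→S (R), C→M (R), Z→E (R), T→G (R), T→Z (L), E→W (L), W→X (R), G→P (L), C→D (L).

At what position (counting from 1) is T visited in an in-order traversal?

In-order visits the left subtree, then the node, then the right subtree.
At T: go left to Z.
  At Z: go left to C.
    At C: go left to D.
      D is a leaf — visit D.
    Visit C.
    At C: go right to M.
      M is a leaf — visit M.
  Visit Z.
  At Z: go right to E.
    At E: go left to W.
      At W: no left child.
      Visit W.
      At W: go right to X.
        X is a leaf — visit X.
    Visit E.
    At E: go right to S.
      S is a leaf — visit S.
Visit T.
At T: go right to G.
  At G: go left to P.
    P is a leaf — visit P.
  Visit G.
  At G: no right child.
Full in-order sequence: D, C, M, Z, W, X, E, S, T, P, G.

9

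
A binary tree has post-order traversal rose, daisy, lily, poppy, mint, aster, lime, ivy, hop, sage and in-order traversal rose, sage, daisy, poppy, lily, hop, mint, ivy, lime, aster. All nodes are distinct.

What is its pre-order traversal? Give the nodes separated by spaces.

sage rose hop poppy daisy lily ivy mint lime aster

The last element of post-order is the root; it splits in-order into left and right subtrees.
Root sage: left subtree has 1 node {rose}, right has 8 {daisy, poppy, lily, hop, mint, ivy, lime, aster}.
  Root hop: left subtree has 3 nodes {daisy, poppy, lily}, right has 4 {mint, ivy, lime, aster}.
    Root poppy: left subtree has 1 node {daisy}, right has 1 {lily}.
    Root ivy: left subtree has 1 node {mint}, right has 2 {lime, aster}.
      Root lime: left subtree has 0 nodes { }, right has 1 {aster}.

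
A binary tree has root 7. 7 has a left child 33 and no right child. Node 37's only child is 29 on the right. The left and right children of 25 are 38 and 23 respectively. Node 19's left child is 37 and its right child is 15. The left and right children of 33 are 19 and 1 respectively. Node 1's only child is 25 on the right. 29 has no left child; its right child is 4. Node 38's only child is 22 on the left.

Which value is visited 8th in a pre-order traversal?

1

Pre-order visits the node, then its left subtree, then its right subtree.
Visit 7.
At 7: go left to 33.
  Visit 33.
  At 33: go left to 19.
    Visit 19.
    At 19: go left to 37.
      Visit 37.
      At 37: no left child.
      At 37: go right to 29.
        Visit 29.
        At 29: no left child.
        At 29: go right to 4.
          4 is a leaf — visit 4.
    At 19: go right to 15.
      15 is a leaf — visit 15.
  At 33: go right to 1.
    Visit 1.
    At 1: no left child.
    At 1: go right to 25.
      Visit 25.
      At 25: go left to 38.
        Visit 38.
        At 38: go left to 22.
          22 is a leaf — visit 22.
        At 38: no right child.
      At 25: go right to 23.
        23 is a leaf — visit 23.
At 7: no right child.
Full pre-order sequence: 7, 33, 19, 37, 29, 4, 15, 1, 25, 38, 22, 23.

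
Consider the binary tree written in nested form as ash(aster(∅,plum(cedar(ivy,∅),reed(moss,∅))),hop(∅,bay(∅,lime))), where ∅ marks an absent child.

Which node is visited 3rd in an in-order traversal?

cedar

In-order visits the left subtree, then the node, then the right subtree.
At ash: go left to aster.
  At aster: no left child.
  Visit aster.
  At aster: go right to plum.
    At plum: go left to cedar.
      At cedar: go left to ivy.
        ivy is a leaf — visit ivy.
      Visit cedar.
      At cedar: no right child.
    Visit plum.
    At plum: go right to reed.
      At reed: go left to moss.
        moss is a leaf — visit moss.
      Visit reed.
      At reed: no right child.
Visit ash.
At ash: go right to hop.
  At hop: no left child.
  Visit hop.
  At hop: go right to bay.
    At bay: no left child.
    Visit bay.
    At bay: go right to lime.
      lime is a leaf — visit lime.
Full in-order sequence: aster, ivy, cedar, plum, moss, reed, ash, hop, bay, lime.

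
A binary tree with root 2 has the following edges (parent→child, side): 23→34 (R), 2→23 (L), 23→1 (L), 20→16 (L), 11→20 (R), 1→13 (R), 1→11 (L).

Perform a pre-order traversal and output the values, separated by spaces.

Pre-order visits the node, then its left subtree, then its right subtree.
Visit 2.
At 2: go left to 23.
  Visit 23.
  At 23: go left to 1.
    Visit 1.
    At 1: go left to 11.
      Visit 11.
      At 11: no left child.
      At 11: go right to 20.
        Visit 20.
        At 20: go left to 16.
          16 is a leaf — visit 16.
        At 20: no right child.
    At 1: go right to 13.
      13 is a leaf — visit 13.
  At 23: go right to 34.
    34 is a leaf — visit 34.
At 2: no right child.

2 23 1 11 20 16 13 34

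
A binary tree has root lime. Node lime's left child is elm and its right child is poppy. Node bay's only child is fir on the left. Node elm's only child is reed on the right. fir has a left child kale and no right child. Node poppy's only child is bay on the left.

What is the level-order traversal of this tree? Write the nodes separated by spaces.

Level-order visits nodes level by level from the root, left to right within each level.
Level 0: lime
Level 1: elm, poppy
Level 2: reed, bay
Level 3: fir
Level 4: kale

lime elm poppy reed bay fir kale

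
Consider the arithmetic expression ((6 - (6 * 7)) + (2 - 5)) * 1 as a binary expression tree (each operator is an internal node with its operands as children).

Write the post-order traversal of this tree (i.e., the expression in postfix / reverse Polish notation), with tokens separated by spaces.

Post-order on an expression tree gives postfix notation: for each operator, emit left operand, right operand, then the operator.

6 6 7 * - 2 5 - + 1 *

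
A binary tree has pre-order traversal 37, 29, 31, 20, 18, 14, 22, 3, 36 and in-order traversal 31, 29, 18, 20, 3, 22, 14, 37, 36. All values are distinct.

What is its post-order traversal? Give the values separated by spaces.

The first element of pre-order is the root; it splits in-order into left and right subtrees.
Root 37: left subtree has 7 nodes {31, 29, 18, 20, 3, 22, 14}, right has 1 {36}.
  Root 29: left subtree has 1 node {31}, right has 5 {18, 20, 3, 22, 14}.
    Root 20: left subtree has 1 node {18}, right has 3 {3, 22, 14}.
      Root 14: left subtree has 2 nodes {3, 22}, right has 0 { }.
        Root 22: left subtree has 1 node {3}, right has 0 { }.

31 18 3 22 14 20 29 36 37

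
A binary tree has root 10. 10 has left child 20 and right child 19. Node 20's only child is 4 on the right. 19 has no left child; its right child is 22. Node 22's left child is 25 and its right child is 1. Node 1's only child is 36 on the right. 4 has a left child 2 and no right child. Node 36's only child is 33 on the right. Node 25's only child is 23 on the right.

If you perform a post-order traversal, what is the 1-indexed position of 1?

8

Post-order visits the left subtree, then the right subtree, then the node.
At 10: go left to 20.
  At 20: no left child.
  At 20: go right to 4.
    At 4: go left to 2.
      2 is a leaf — visit 2.
    At 4: no right child.
    Visit 4.
  Visit 20.
At 10: go right to 19.
  At 19: no left child.
  At 19: go right to 22.
    At 22: go left to 25.
      At 25: no left child.
      At 25: go right to 23.
        23 is a leaf — visit 23.
      Visit 25.
    At 22: go right to 1.
      At 1: no left child.
      At 1: go right to 36.
        At 36: no left child.
        At 36: go right to 33.
          33 is a leaf — visit 33.
        Visit 36.
      Visit 1.
    Visit 22.
  Visit 19.
Visit 10.
Full post-order sequence: 2, 4, 20, 23, 25, 33, 36, 1, 22, 19, 10.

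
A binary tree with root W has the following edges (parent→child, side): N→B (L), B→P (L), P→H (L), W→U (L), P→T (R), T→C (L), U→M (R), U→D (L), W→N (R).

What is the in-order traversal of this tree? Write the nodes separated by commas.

D, U, M, W, H, P, C, T, B, N

In-order visits the left subtree, then the node, then the right subtree.
At W: go left to U.
  At U: go left to D.
    D is a leaf — visit D.
  Visit U.
  At U: go right to M.
    M is a leaf — visit M.
Visit W.
At W: go right to N.
  At N: go left to B.
    At B: go left to P.
      At P: go left to H.
        H is a leaf — visit H.
      Visit P.
      At P: go right to T.
        At T: go left to C.
          C is a leaf — visit C.
        Visit T.
        At T: no right child.
    Visit B.
    At B: no right child.
  Visit N.
  At N: no right child.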